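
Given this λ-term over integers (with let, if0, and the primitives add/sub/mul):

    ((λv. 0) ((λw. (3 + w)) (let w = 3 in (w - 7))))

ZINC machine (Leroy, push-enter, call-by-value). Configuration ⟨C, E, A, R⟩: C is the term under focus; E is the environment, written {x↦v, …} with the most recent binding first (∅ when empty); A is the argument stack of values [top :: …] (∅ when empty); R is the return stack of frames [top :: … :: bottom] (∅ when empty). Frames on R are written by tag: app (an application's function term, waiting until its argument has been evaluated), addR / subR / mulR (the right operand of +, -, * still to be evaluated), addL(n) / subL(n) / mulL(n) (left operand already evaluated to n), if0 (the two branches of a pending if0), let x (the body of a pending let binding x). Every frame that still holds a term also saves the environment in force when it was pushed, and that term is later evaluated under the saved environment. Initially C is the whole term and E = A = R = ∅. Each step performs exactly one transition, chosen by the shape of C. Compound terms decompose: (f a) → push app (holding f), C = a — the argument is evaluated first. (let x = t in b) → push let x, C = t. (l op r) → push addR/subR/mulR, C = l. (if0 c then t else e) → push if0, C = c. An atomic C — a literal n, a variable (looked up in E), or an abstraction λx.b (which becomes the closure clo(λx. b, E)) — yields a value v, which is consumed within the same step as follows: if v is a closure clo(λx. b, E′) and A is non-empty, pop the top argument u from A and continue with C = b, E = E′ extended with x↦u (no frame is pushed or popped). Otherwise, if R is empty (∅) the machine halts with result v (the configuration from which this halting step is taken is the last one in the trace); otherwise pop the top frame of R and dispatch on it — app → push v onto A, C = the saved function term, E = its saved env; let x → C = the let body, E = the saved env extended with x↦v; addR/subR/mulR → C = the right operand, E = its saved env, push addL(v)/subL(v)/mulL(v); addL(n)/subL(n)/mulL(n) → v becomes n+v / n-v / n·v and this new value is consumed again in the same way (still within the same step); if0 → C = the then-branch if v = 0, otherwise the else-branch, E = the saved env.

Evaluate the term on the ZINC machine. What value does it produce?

[0] [C=((λv. 0) ((λw. (3 + w)) (let w = 3 in (w - 7)))) | E=∅ | A=∅ | R=∅]
[1] [C=((λw. (3 + w)) (let w = 3 in (w - 7))) | E=∅ | A=∅ | R=[app]]
[2] [C=(let w = 3 in (w - 7)) | E=∅ | A=∅ | R=[app :: app]]
[3] [C=3 | E=∅ | A=∅ | R=[let w :: app :: app]]
[4] [C=(w - 7) | E={w↦3} | A=∅ | R=[app :: app]]
[5] [C=w | E={w↦3} | A=∅ | R=[subR :: app :: app]]
[6] [C=7 | E={w↦3} | A=∅ | R=[subL(3) :: app :: app]]
[7] [C=(λw. (3 + w)) | E=∅ | A=[-4] | R=[app]]
[8] [C=(3 + w) | E={w↦-4} | A=∅ | R=[app]]
[9] [C=3 | E={w↦-4} | A=∅ | R=[addR :: app]]
[10] [C=w | E={w↦-4} | A=∅ | R=[addL(3) :: app]]
[11] [C=(λv. 0) | E=∅ | A=[-1] | R=∅]
[12] [C=0 | E={v↦-1} | A=∅ | R=∅]
→ final value 0

Answer: 0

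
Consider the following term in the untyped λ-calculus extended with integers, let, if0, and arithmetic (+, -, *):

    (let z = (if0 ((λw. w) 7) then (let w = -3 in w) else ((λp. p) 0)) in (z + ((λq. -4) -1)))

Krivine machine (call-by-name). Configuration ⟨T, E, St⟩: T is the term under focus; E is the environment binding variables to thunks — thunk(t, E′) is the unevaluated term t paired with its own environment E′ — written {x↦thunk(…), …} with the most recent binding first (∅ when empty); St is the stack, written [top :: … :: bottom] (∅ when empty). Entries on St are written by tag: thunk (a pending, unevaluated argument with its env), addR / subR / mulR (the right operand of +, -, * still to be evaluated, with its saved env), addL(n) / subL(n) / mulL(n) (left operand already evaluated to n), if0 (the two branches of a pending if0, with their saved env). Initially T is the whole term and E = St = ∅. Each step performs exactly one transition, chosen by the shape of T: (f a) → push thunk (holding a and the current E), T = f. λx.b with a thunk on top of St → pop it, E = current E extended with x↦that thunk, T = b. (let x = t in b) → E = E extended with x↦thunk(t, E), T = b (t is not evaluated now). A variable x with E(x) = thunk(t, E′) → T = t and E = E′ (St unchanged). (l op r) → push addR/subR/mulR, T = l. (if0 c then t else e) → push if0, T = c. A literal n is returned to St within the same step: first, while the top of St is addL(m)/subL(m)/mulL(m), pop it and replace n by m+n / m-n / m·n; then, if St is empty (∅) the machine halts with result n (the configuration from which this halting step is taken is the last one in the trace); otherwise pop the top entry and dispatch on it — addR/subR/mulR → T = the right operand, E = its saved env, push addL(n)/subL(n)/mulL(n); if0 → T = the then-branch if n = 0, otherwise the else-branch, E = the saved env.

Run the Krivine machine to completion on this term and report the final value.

Answer: -4

Execution trace:
t=0: <T=(let z = (if0 ((λw. w) 7) then (let w = -3 in w) else ((λp. p) 0)) in (z + ((λq. -4) -1))), E=∅, St=∅>
t=1: <T=(z + ((λq. -4) -1)), E={z↦thunk((if0 ((λw. w) 7) then (let w = -3 in w) else ((λp. p) 0)), ∅)}, St=∅>
t=2: <T=z, E={z↦thunk((if0 ((λw. w) 7) then (let w = -3 in w) else ((λp. p) 0)), ∅)}, St=[addR]>
t=3: <T=(if0 ((λw. w) 7) then (let w = -3 in w) else ((λp. p) 0)), E=∅, St=[addR]>
t=4: <T=((λw. w) 7), E=∅, St=[if0 :: addR]>
t=5: <T=(λw. w), E=∅, St=[thunk :: if0 :: addR]>
t=6: <T=w, E={w↦thunk(7, ∅)}, St=[if0 :: addR]>
t=7: <T=7, E=∅, St=[if0 :: addR]>
t=8: <T=((λp. p) 0), E=∅, St=[addR]>
t=9: <T=(λp. p), E=∅, St=[thunk :: addR]>
t=10: <T=p, E={p↦thunk(0, ∅)}, St=[addR]>
t=11: <T=0, E=∅, St=[addR]>
t=12: <T=((λq. -4) -1), E={z↦thunk((if0 ((λw. w) 7) then (let w = -3 in w) else ((λp. p) 0)), ∅)}, St=[addL(0)]>
t=13: <T=(λq. -4), E={z↦thunk((if0 ((λw. w) 7) then (let w = -3 in w) else ((λp. p) 0)), ∅)}, St=[thunk :: addL(0)]>
t=14: <T=-4, E={q↦thunk(-1, {z↦thunk((if0 ((λw. w) 7) then (let w = -3 in w) else ((λp. p) 0)), ∅)}), z↦thunk((if0 ((λw. w) 7) then (let w = -3 in w) else ((λp. p) 0)), ∅)}, St=[addL(0)]>
→ final value -4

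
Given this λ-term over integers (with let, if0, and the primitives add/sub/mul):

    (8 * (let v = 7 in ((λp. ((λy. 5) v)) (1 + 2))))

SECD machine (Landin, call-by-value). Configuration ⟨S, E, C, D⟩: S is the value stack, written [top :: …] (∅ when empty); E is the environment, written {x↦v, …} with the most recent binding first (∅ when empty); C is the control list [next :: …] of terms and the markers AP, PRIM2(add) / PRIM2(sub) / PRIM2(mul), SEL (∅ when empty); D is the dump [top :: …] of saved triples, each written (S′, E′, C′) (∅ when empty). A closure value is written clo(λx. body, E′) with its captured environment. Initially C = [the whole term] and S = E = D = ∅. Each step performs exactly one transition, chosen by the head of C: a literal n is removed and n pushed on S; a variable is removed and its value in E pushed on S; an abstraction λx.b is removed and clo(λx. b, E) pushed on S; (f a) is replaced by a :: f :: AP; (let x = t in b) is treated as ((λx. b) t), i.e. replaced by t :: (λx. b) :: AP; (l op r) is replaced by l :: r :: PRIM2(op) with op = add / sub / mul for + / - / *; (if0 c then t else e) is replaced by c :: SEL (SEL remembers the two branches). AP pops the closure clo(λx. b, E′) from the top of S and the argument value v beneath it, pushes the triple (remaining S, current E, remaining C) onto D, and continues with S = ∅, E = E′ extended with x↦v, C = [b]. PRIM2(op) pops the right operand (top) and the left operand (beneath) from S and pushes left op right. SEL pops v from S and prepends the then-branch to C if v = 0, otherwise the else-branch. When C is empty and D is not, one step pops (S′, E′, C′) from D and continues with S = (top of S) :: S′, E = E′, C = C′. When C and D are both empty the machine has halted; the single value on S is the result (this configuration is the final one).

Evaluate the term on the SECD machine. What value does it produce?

step 0: ⟨S=∅; E=∅; C=[(8 * (let v = 7 in ((λp. ((λy. 5) v)) (1 + 2))))]; D=∅⟩
step 1: ⟨S=∅; E=∅; C=[8 :: (let v = 7 in ((λp. ((λy. 5) v)) (1 + 2))) :: PRIM2(mul)]; D=∅⟩
step 2: ⟨S=[8]; E=∅; C=[(let v = 7 in ((λp. ((λy. 5) v)) (1 + 2))) :: PRIM2(mul)]; D=∅⟩
step 3: ⟨S=[8]; E=∅; C=[7 :: (λv. ((λp. ((λy. 5) v)) (1 + 2))) :: AP :: PRIM2(mul)]; D=∅⟩
step 4: ⟨S=[7 :: 8]; E=∅; C=[(λv. ((λp. ((λy. 5) v)) (1 + 2))) :: AP :: PRIM2(mul)]; D=∅⟩
step 5: ⟨S=[clo(λv. ((λp. ((λy. 5) v)) (1 + 2)), ∅) :: 7 :: 8]; E=∅; C=[AP :: PRIM2(mul)]; D=∅⟩
step 6: ⟨S=∅; E={v↦7}; C=[((λp. ((λy. 5) v)) (1 + 2))]; D=[([8], ∅, [PRIM2(mul)])]⟩
step 7: ⟨S=∅; E={v↦7}; C=[(1 + 2) :: (λp. ((λy. 5) v)) :: AP]; D=[([8], ∅, [PRIM2(mul)])]⟩
step 8: ⟨S=∅; E={v↦7}; C=[1 :: 2 :: PRIM2(add) :: (λp. ((λy. 5) v)) :: AP]; D=[([8], ∅, [PRIM2(mul)])]⟩
step 9: ⟨S=[1]; E={v↦7}; C=[2 :: PRIM2(add) :: (λp. ((λy. 5) v)) :: AP]; D=[([8], ∅, [PRIM2(mul)])]⟩
step 10: ⟨S=[2 :: 1]; E={v↦7}; C=[PRIM2(add) :: (λp. ((λy. 5) v)) :: AP]; D=[([8], ∅, [PRIM2(mul)])]⟩
step 11: ⟨S=[3]; E={v↦7}; C=[(λp. ((λy. 5) v)) :: AP]; D=[([8], ∅, [PRIM2(mul)])]⟩
step 12: ⟨S=[clo(λp. ((λy. 5) v), {v↦7}) :: 3]; E={v↦7}; C=[AP]; D=[([8], ∅, [PRIM2(mul)])]⟩
step 13: ⟨S=∅; E={p↦3, v↦7}; C=[((λy. 5) v)]; D=[(∅, {v↦7}, ∅) :: ([8], ∅, [PRIM2(mul)])]⟩
step 14: ⟨S=∅; E={p↦3, v↦7}; C=[v :: (λy. 5) :: AP]; D=[(∅, {v↦7}, ∅) :: ([8], ∅, [PRIM2(mul)])]⟩
step 15: ⟨S=[7]; E={p↦3, v↦7}; C=[(λy. 5) :: AP]; D=[(∅, {v↦7}, ∅) :: ([8], ∅, [PRIM2(mul)])]⟩
step 16: ⟨S=[clo(λy. 5, {p↦3, v↦7}) :: 7]; E={p↦3, v↦7}; C=[AP]; D=[(∅, {v↦7}, ∅) :: ([8], ∅, [PRIM2(mul)])]⟩
step 17: ⟨S=∅; E={y↦7, p↦3, v↦7}; C=[5]; D=[(∅, {p↦3, v↦7}, ∅) :: (∅, {v↦7}, ∅) :: ([8], ∅, [PRIM2(mul)])]⟩
step 18: ⟨S=[5]; E={y↦7, p↦3, v↦7}; C=∅; D=[(∅, {p↦3, v↦7}, ∅) :: (∅, {v↦7}, ∅) :: ([8], ∅, [PRIM2(mul)])]⟩
step 19: ⟨S=[5]; E={p↦3, v↦7}; C=∅; D=[(∅, {v↦7}, ∅) :: ([8], ∅, [PRIM2(mul)])]⟩
step 20: ⟨S=[5]; E={v↦7}; C=∅; D=[([8], ∅, [PRIM2(mul)])]⟩
step 21: ⟨S=[5 :: 8]; E=∅; C=[PRIM2(mul)]; D=∅⟩
step 22: ⟨S=[40]; E=∅; C=∅; D=∅⟩
→ final value 40

Answer: 40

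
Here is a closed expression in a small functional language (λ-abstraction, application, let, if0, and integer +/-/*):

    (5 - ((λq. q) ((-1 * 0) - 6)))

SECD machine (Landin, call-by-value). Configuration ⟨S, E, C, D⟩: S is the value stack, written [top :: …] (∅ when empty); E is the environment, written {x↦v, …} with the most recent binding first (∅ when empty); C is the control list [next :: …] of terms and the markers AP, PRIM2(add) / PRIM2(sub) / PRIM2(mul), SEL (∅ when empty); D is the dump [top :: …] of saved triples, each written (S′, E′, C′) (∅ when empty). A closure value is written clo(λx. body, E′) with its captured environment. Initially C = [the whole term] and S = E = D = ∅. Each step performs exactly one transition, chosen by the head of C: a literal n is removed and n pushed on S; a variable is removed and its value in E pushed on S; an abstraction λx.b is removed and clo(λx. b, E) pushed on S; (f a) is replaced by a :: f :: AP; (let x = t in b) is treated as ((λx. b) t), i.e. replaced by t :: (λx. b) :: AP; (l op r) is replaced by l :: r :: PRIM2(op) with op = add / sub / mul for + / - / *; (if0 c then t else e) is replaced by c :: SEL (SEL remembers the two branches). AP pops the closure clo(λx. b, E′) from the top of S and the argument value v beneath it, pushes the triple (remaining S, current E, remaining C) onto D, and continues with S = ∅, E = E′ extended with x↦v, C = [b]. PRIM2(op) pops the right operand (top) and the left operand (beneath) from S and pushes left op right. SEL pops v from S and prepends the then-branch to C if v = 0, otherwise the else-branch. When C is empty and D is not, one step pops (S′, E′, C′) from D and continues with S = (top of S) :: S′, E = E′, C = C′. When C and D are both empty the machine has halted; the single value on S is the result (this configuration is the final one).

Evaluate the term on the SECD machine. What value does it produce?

Answer: 11

Derivation:
t=0: [S=∅ | E=∅ | C=[(5 - ((λq. q) ((-1 * 0) - 6)))] | D=∅]
t=1: [S=∅ | E=∅ | C=[5 :: ((λq. q) ((-1 * 0) - 6)) :: PRIM2(sub)] | D=∅]
t=2: [S=[5] | E=∅ | C=[((λq. q) ((-1 * 0) - 6)) :: PRIM2(sub)] | D=∅]
t=3: [S=[5] | E=∅ | C=[((-1 * 0) - 6) :: (λq. q) :: AP :: PRIM2(sub)] | D=∅]
t=4: [S=[5] | E=∅ | C=[(-1 * 0) :: 6 :: PRIM2(sub) :: (λq. q) :: AP :: PRIM2(sub)] | D=∅]
t=5: [S=[5] | E=∅ | C=[-1 :: 0 :: PRIM2(mul) :: 6 :: PRIM2(sub) :: (λq. q) :: AP :: PRIM2(sub)] | D=∅]
t=6: [S=[-1 :: 5] | E=∅ | C=[0 :: PRIM2(mul) :: 6 :: PRIM2(sub) :: (λq. q) :: AP :: PRIM2(sub)] | D=∅]
t=7: [S=[0 :: -1 :: 5] | E=∅ | C=[PRIM2(mul) :: 6 :: PRIM2(sub) :: (λq. q) :: AP :: PRIM2(sub)] | D=∅]
t=8: [S=[0 :: 5] | E=∅ | C=[6 :: PRIM2(sub) :: (λq. q) :: AP :: PRIM2(sub)] | D=∅]
t=9: [S=[6 :: 0 :: 5] | E=∅ | C=[PRIM2(sub) :: (λq. q) :: AP :: PRIM2(sub)] | D=∅]
t=10: [S=[-6 :: 5] | E=∅ | C=[(λq. q) :: AP :: PRIM2(sub)] | D=∅]
t=11: [S=[clo(λq. q, ∅) :: -6 :: 5] | E=∅ | C=[AP :: PRIM2(sub)] | D=∅]
t=12: [S=∅ | E={q↦-6} | C=[q] | D=[([5], ∅, [PRIM2(sub)])]]
t=13: [S=[-6] | E={q↦-6} | C=∅ | D=[([5], ∅, [PRIM2(sub)])]]
t=14: [S=[-6 :: 5] | E=∅ | C=[PRIM2(sub)] | D=∅]
t=15: [S=[11] | E=∅ | C=∅ | D=∅]
→ final value 11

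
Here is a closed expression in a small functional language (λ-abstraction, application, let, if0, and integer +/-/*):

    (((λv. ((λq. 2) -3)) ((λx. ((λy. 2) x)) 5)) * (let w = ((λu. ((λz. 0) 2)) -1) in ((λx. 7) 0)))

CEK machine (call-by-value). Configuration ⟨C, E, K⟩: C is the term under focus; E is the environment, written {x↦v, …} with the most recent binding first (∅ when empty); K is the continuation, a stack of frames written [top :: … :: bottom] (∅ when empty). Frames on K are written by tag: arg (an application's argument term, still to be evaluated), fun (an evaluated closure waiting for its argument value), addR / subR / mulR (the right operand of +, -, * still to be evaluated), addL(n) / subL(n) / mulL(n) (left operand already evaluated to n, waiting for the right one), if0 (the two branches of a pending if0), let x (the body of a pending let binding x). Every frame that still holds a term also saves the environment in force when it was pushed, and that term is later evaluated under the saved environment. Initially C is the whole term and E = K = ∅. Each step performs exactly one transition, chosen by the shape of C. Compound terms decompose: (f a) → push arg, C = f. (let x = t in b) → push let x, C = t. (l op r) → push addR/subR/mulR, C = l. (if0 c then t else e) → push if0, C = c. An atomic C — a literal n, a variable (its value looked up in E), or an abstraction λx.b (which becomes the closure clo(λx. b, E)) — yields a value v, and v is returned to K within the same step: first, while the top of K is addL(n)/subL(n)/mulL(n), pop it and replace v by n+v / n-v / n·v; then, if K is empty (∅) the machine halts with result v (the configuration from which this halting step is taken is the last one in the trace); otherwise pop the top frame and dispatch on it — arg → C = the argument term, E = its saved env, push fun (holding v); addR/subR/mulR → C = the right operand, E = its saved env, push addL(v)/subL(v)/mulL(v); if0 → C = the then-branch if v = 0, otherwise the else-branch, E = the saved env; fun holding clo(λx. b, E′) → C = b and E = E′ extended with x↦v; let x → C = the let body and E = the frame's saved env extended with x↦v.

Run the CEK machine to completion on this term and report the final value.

Answer: 14

Derivation:
[0] <C=(((λv. ((λq. 2) -3)) ((λx. ((λy. 2) x)) 5)) * (let w = ((λu. ((λz. 0) 2)) -1) in ((λx. 7) 0))), E=∅, K=∅>
[1] <C=((λv. ((λq. 2) -3)) ((λx. ((λy. 2) x)) 5)), E=∅, K=[mulR]>
[2] <C=(λv. ((λq. 2) -3)), E=∅, K=[arg :: mulR]>
[3] <C=((λx. ((λy. 2) x)) 5), E=∅, K=[fun :: mulR]>
[4] <C=(λx. ((λy. 2) x)), E=∅, K=[arg :: fun :: mulR]>
[5] <C=5, E=∅, K=[fun :: fun :: mulR]>
[6] <C=((λy. 2) x), E={x↦5}, K=[fun :: mulR]>
[7] <C=(λy. 2), E={x↦5}, K=[arg :: fun :: mulR]>
[8] <C=x, E={x↦5}, K=[fun :: fun :: mulR]>
[9] <C=2, E={y↦5, x↦5}, K=[fun :: mulR]>
[10] <C=((λq. 2) -3), E={v↦2}, K=[mulR]>
[11] <C=(λq. 2), E={v↦2}, K=[arg :: mulR]>
[12] <C=-3, E={v↦2}, K=[fun :: mulR]>
[13] <C=2, E={q↦-3, v↦2}, K=[mulR]>
[14] <C=(let w = ((λu. ((λz. 0) 2)) -1) in ((λx. 7) 0)), E=∅, K=[mulL(2)]>
[15] <C=((λu. ((λz. 0) 2)) -1), E=∅, K=[let w :: mulL(2)]>
[16] <C=(λu. ((λz. 0) 2)), E=∅, K=[arg :: let w :: mulL(2)]>
[17] <C=-1, E=∅, K=[fun :: let w :: mulL(2)]>
[18] <C=((λz. 0) 2), E={u↦-1}, K=[let w :: mulL(2)]>
[19] <C=(λz. 0), E={u↦-1}, K=[arg :: let w :: mulL(2)]>
[20] <C=2, E={u↦-1}, K=[fun :: let w :: mulL(2)]>
[21] <C=0, E={z↦2, u↦-1}, K=[let w :: mulL(2)]>
[22] <C=((λx. 7) 0), E={w↦0}, K=[mulL(2)]>
[23] <C=(λx. 7), E={w↦0}, K=[arg :: mulL(2)]>
[24] <C=0, E={w↦0}, K=[fun :: mulL(2)]>
[25] <C=7, E={x↦0, w↦0}, K=[mulL(2)]>
→ final value 14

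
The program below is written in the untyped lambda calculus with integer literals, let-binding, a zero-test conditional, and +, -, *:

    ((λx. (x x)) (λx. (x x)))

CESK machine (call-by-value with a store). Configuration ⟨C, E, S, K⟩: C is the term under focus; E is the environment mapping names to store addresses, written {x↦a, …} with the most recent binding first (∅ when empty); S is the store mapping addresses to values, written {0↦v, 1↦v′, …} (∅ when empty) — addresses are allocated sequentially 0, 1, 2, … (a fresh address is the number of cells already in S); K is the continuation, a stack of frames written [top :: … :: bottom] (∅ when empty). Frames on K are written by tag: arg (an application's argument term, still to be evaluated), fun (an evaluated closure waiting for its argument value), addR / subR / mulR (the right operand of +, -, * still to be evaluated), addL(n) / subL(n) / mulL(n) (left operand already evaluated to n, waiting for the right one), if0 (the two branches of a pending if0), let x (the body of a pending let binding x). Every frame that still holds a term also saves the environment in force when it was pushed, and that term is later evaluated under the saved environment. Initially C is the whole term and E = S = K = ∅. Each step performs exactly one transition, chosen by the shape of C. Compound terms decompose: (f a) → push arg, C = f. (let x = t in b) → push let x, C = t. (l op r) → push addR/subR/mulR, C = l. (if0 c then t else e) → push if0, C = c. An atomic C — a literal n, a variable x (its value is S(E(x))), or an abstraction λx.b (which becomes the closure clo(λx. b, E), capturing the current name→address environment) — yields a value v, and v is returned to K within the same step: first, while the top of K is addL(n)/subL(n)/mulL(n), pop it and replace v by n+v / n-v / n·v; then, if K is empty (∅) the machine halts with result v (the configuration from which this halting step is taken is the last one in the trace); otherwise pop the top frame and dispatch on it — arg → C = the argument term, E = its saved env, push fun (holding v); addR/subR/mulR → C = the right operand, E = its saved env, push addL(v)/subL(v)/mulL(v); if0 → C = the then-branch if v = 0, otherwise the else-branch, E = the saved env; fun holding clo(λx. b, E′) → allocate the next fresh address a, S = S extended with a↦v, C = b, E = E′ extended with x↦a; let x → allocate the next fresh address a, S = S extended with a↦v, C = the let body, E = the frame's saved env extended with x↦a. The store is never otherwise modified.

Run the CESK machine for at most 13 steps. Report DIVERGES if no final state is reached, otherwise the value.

Answer: DIVERGES (no final state within 13 steps)

Machine steps:
t=0: <C=((λx. (x x)) (λx. (x x))), E=∅, S=∅, K=∅>
t=1: <C=(λx. (x x)), E=∅, S=∅, K=[arg]>
t=2: <C=(λx. (x x)), E=∅, S=∅, K=[fun]>
t=3: <C=(x x), E={x↦0}, S={0↦clo(λx. (x x), ∅)}, K=∅>
t=4: <C=x, E={x↦0}, S={0↦clo(λx. (x x), ∅)}, K=[arg]>
t=5: <C=x, E={x↦0}, S={0↦clo(λx. (x x), ∅)}, K=[fun]>
t=6: <C=(x x), E={x↦1}, S={0↦clo(λx. (x x), ∅), 1↦clo(λx. (x x), ∅)}, K=∅>
t=7: <C=x, E={x↦1}, S={0↦clo(λx. (x x), ∅), 1↦clo(λx. (x x), ∅)}, K=[arg]>
t=8: <C=x, E={x↦1}, S={0↦clo(λx. (x x), ∅), 1↦clo(λx. (x x), ∅)}, K=[fun]>
t=9: <C=(x x), E={x↦2}, S={0↦clo(λx. (x x), ∅), 1↦clo(λx. (x x), ∅), 2↦clo(λx. (x x), ∅)}, K=∅>
t=10: <C=x, E={x↦2}, S={0↦clo(λx. (x x), ∅), 1↦clo(λx. (x x), ∅), 2↦clo(λx. (x x), ∅)}, K=[arg]>
t=11: <C=x, E={x↦2}, S={0↦clo(λx. (x x), ∅), 1↦clo(λx. (x x), ∅), 2↦clo(λx. (x x), ∅)}, K=[fun]>
t=12: <C=(x x), E={x↦3}, S={0↦clo(λx. (x x), ∅), 1↦clo(λx. (x x), ∅), 2↦clo(λx. (x x), ∅), 3↦clo(λx. (x x), ∅)}, K=∅>
t=13: <C=x, E={x↦3}, S={0↦clo(λx. (x x), ∅), 1↦clo(λx. (x x), ∅), 2↦clo(λx. (x x), ∅), 3↦clo(λx. (x x), ∅)}, K=[arg]>
→ 13 transitions taken and the configuration is still not final: no result within 13 steps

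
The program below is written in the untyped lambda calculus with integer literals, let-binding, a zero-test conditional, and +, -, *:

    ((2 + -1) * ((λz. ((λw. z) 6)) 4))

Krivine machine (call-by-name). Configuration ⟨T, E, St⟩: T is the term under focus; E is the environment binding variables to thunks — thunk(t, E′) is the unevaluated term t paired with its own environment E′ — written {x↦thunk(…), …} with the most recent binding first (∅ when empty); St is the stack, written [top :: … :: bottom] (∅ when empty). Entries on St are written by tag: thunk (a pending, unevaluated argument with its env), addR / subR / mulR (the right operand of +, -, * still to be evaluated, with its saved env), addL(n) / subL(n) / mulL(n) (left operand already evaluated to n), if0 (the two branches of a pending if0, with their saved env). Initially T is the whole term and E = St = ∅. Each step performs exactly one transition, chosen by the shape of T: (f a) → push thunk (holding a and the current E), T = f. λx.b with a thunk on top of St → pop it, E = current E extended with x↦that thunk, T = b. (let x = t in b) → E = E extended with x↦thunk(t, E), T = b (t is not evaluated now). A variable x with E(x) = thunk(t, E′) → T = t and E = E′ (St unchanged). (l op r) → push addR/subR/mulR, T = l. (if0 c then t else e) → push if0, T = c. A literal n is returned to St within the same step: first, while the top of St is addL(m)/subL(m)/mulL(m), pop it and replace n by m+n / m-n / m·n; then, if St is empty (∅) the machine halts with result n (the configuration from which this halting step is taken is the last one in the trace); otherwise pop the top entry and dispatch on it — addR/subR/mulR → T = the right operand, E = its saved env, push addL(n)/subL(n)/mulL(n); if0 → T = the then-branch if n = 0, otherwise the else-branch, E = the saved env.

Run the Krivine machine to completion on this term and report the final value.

[0] <T=((2 + -1) * ((λz. ((λw. z) 6)) 4)), E=∅, St=∅>
[1] <T=(2 + -1), E=∅, St=[mulR]>
[2] <T=2, E=∅, St=[addR :: mulR]>
[3] <T=-1, E=∅, St=[addL(2) :: mulR]>
[4] <T=((λz. ((λw. z) 6)) 4), E=∅, St=[mulL(1)]>
[5] <T=(λz. ((λw. z) 6)), E=∅, St=[thunk :: mulL(1)]>
[6] <T=((λw. z) 6), E={z↦thunk(4, ∅)}, St=[mulL(1)]>
[7] <T=(λw. z), E={z↦thunk(4, ∅)}, St=[thunk :: mulL(1)]>
[8] <T=z, E={w↦thunk(6, {z↦thunk(4, ∅)}), z↦thunk(4, ∅)}, St=[mulL(1)]>
[9] <T=4, E=∅, St=[mulL(1)]>
→ final value 4

Answer: 4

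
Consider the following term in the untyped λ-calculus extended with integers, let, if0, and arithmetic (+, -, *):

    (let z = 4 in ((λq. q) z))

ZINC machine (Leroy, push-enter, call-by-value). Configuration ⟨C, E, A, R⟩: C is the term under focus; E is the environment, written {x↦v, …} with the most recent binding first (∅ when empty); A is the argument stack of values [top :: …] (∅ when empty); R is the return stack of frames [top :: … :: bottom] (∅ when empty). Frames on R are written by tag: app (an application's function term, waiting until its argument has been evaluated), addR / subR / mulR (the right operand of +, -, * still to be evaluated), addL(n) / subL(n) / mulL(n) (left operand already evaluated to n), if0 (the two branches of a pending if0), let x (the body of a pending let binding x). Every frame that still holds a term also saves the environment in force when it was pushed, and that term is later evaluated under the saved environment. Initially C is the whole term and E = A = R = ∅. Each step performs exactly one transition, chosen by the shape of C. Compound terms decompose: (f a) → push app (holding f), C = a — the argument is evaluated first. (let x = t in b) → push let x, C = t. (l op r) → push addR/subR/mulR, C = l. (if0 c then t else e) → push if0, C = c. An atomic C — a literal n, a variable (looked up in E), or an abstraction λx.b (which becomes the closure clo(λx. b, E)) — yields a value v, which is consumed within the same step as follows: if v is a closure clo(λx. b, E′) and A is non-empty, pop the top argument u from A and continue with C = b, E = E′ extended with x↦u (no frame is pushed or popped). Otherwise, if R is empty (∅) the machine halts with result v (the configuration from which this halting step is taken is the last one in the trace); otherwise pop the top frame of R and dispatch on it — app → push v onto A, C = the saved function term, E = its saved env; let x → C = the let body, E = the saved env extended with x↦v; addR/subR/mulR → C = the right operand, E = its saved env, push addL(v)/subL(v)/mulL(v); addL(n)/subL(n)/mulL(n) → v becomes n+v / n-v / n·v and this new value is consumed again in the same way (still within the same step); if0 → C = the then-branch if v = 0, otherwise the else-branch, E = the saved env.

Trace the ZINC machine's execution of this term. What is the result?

0. ⟨C=(let z = 4 in ((λq. q) z)); E=∅; A=∅; R=∅⟩
1. ⟨C=4; E=∅; A=∅; R=[let z]⟩
2. ⟨C=((λq. q) z); E={z↦4}; A=∅; R=∅⟩
3. ⟨C=z; E={z↦4}; A=∅; R=[app]⟩
4. ⟨C=(λq. q); E={z↦4}; A=[4]; R=∅⟩
5. ⟨C=q; E={q↦4, z↦4}; A=∅; R=∅⟩
→ final value 4

Answer: 4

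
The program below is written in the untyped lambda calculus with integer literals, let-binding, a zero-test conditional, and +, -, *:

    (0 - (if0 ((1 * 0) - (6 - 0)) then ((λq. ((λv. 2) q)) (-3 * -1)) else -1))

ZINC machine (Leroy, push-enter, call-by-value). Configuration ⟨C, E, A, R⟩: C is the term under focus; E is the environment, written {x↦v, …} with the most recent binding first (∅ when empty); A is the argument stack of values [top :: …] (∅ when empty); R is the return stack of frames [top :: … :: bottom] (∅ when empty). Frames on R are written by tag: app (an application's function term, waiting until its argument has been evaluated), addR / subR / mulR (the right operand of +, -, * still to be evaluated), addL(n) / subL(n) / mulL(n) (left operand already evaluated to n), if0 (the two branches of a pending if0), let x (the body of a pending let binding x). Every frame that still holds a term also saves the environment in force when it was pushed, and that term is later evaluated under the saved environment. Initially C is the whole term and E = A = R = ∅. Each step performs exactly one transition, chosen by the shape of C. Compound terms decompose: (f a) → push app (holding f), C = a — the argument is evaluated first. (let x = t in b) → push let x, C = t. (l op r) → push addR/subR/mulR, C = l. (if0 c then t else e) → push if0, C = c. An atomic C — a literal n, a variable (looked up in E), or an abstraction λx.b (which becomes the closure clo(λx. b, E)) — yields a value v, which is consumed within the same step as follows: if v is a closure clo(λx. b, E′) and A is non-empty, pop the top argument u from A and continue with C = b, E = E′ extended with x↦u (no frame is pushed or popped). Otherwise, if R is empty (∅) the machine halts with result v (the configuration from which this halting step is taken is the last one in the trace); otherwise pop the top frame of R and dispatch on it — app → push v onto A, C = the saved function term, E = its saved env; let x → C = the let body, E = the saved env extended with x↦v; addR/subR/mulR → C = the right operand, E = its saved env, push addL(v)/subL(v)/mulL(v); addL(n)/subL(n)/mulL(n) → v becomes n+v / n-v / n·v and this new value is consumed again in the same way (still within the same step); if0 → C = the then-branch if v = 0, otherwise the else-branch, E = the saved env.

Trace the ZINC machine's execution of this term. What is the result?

Answer: 1

Execution trace:
0. ⟨C=(0 - (if0 ((1 * 0) - (6 - 0)) then ((λq. ((λv. 2) q)) (-3 * -1)) else -1)); E=∅; A=∅; R=∅⟩
1. ⟨C=0; E=∅; A=∅; R=[subR]⟩
2. ⟨C=(if0 ((1 * 0) - (6 - 0)) then ((λq. ((λv. 2) q)) (-3 * -1)) else -1); E=∅; A=∅; R=[subL(0)]⟩
3. ⟨C=((1 * 0) - (6 - 0)); E=∅; A=∅; R=[if0 :: subL(0)]⟩
4. ⟨C=(1 * 0); E=∅; A=∅; R=[subR :: if0 :: subL(0)]⟩
5. ⟨C=1; E=∅; A=∅; R=[mulR :: subR :: if0 :: subL(0)]⟩
6. ⟨C=0; E=∅; A=∅; R=[mulL(1) :: subR :: if0 :: subL(0)]⟩
7. ⟨C=(6 - 0); E=∅; A=∅; R=[subL(0) :: if0 :: subL(0)]⟩
8. ⟨C=6; E=∅; A=∅; R=[subR :: subL(0) :: if0 :: subL(0)]⟩
9. ⟨C=0; E=∅; A=∅; R=[subL(6) :: subL(0) :: if0 :: subL(0)]⟩
10. ⟨C=-1; E=∅; A=∅; R=[subL(0)]⟩
→ final value 1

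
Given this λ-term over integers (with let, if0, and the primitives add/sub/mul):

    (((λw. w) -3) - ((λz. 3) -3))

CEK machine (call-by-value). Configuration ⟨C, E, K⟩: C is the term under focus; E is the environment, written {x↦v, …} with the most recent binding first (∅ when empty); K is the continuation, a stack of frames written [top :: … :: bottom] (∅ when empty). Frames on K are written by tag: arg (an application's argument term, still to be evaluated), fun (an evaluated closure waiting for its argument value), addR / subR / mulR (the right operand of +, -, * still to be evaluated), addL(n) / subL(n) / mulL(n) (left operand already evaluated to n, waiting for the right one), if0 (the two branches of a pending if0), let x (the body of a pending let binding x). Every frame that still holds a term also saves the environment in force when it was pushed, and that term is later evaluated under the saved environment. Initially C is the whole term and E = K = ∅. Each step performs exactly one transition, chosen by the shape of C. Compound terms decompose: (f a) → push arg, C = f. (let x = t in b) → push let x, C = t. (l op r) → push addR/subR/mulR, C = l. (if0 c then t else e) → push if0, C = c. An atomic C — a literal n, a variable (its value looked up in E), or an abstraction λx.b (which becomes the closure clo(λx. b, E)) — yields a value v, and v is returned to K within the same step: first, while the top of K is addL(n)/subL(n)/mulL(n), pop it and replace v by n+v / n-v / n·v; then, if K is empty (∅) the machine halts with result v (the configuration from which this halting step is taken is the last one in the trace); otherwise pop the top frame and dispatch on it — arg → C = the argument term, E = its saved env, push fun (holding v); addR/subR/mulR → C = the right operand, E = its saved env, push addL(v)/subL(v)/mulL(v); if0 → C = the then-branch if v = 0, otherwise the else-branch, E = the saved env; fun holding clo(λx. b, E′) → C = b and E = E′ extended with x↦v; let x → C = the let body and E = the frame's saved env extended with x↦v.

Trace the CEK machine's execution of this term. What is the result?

0. [C=(((λw. w) -3) - ((λz. 3) -3)) | E=∅ | K=∅]
1. [C=((λw. w) -3) | E=∅ | K=[subR]]
2. [C=(λw. w) | E=∅ | K=[arg :: subR]]
3. [C=-3 | E=∅ | K=[fun :: subR]]
4. [C=w | E={w↦-3} | K=[subR]]
5. [C=((λz. 3) -3) | E=∅ | K=[subL(-3)]]
6. [C=(λz. 3) | E=∅ | K=[arg :: subL(-3)]]
7. [C=-3 | E=∅ | K=[fun :: subL(-3)]]
8. [C=3 | E={z↦-3} | K=[subL(-3)]]
→ final value -6

Answer: -6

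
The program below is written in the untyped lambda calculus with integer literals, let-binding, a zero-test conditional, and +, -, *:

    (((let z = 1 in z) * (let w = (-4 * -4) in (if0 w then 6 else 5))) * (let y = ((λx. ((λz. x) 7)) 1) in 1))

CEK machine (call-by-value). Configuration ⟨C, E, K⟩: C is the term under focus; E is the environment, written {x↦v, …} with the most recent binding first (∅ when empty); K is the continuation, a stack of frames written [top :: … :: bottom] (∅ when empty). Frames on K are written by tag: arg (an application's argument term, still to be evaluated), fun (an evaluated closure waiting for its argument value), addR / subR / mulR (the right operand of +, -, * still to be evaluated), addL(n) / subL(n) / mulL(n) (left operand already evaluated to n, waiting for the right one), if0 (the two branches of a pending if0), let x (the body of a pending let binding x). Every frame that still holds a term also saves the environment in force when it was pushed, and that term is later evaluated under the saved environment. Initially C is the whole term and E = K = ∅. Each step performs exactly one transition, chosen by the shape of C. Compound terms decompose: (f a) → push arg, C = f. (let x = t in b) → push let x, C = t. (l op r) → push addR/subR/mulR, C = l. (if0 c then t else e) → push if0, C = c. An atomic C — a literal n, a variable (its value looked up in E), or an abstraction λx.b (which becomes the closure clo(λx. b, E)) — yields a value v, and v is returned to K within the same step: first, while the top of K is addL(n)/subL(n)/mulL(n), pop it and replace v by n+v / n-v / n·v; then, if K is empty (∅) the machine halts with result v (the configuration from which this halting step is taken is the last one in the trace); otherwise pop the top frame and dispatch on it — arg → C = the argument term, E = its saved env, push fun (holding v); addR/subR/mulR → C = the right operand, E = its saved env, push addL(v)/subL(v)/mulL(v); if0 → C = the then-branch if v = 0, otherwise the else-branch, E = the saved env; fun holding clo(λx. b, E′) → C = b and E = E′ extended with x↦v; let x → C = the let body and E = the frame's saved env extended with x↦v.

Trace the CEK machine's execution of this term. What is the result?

Answer: 5

Execution trace:
step 0: [C=(((let z = 1 in z) * (let w = (-4 * -4) in (if0 w then 6 else 5))) * (let y = ((λx. ((λz. x) 7)) 1) in 1)) | E=∅ | K=∅]
step 1: [C=((let z = 1 in z) * (let w = (-4 * -4) in (if0 w then 6 else 5))) | E=∅ | K=[mulR]]
step 2: [C=(let z = 1 in z) | E=∅ | K=[mulR :: mulR]]
step 3: [C=1 | E=∅ | K=[let z :: mulR :: mulR]]
step 4: [C=z | E={z↦1} | K=[mulR :: mulR]]
step 5: [C=(let w = (-4 * -4) in (if0 w then 6 else 5)) | E=∅ | K=[mulL(1) :: mulR]]
step 6: [C=(-4 * -4) | E=∅ | K=[let w :: mulL(1) :: mulR]]
step 7: [C=-4 | E=∅ | K=[mulR :: let w :: mulL(1) :: mulR]]
step 8: [C=-4 | E=∅ | K=[mulL(-4) :: let w :: mulL(1) :: mulR]]
step 9: [C=(if0 w then 6 else 5) | E={w↦16} | K=[mulL(1) :: mulR]]
step 10: [C=w | E={w↦16} | K=[if0 :: mulL(1) :: mulR]]
step 11: [C=5 | E={w↦16} | K=[mulL(1) :: mulR]]
step 12: [C=(let y = ((λx. ((λz. x) 7)) 1) in 1) | E=∅ | K=[mulL(5)]]
step 13: [C=((λx. ((λz. x) 7)) 1) | E=∅ | K=[let y :: mulL(5)]]
step 14: [C=(λx. ((λz. x) 7)) | E=∅ | K=[arg :: let y :: mulL(5)]]
step 15: [C=1 | E=∅ | K=[fun :: let y :: mulL(5)]]
step 16: [C=((λz. x) 7) | E={x↦1} | K=[let y :: mulL(5)]]
step 17: [C=(λz. x) | E={x↦1} | K=[arg :: let y :: mulL(5)]]
step 18: [C=7 | E={x↦1} | K=[fun :: let y :: mulL(5)]]
step 19: [C=x | E={z↦7, x↦1} | K=[let y :: mulL(5)]]
step 20: [C=1 | E={y↦1} | K=[mulL(5)]]
→ final value 5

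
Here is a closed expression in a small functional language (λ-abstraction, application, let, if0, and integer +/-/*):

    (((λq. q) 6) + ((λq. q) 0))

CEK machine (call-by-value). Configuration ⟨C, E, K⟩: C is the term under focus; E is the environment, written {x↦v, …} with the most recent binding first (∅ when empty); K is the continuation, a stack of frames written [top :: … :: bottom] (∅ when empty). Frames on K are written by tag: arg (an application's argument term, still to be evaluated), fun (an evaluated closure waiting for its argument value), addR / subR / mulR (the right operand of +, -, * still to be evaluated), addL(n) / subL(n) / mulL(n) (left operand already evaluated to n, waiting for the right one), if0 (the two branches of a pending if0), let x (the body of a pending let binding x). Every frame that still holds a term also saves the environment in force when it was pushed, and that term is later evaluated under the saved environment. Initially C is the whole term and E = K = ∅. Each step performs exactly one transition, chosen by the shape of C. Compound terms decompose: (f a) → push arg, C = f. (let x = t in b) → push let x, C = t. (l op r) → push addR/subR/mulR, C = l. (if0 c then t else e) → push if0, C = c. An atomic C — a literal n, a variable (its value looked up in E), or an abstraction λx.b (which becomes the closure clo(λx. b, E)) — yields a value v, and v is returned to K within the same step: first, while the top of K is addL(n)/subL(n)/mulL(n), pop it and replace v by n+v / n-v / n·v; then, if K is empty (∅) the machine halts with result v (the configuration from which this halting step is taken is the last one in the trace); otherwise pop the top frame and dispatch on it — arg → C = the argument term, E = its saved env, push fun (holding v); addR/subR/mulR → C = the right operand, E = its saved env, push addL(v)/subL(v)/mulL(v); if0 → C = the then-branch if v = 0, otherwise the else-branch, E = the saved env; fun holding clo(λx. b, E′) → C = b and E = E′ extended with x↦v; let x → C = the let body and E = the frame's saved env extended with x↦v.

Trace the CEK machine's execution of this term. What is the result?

0. ⟨C=(((λq. q) 6) + ((λq. q) 0)); E=∅; K=∅⟩
1. ⟨C=((λq. q) 6); E=∅; K=[addR]⟩
2. ⟨C=(λq. q); E=∅; K=[arg :: addR]⟩
3. ⟨C=6; E=∅; K=[fun :: addR]⟩
4. ⟨C=q; E={q↦6}; K=[addR]⟩
5. ⟨C=((λq. q) 0); E=∅; K=[addL(6)]⟩
6. ⟨C=(λq. q); E=∅; K=[arg :: addL(6)]⟩
7. ⟨C=0; E=∅; K=[fun :: addL(6)]⟩
8. ⟨C=q; E={q↦0}; K=[addL(6)]⟩
→ final value 6

Answer: 6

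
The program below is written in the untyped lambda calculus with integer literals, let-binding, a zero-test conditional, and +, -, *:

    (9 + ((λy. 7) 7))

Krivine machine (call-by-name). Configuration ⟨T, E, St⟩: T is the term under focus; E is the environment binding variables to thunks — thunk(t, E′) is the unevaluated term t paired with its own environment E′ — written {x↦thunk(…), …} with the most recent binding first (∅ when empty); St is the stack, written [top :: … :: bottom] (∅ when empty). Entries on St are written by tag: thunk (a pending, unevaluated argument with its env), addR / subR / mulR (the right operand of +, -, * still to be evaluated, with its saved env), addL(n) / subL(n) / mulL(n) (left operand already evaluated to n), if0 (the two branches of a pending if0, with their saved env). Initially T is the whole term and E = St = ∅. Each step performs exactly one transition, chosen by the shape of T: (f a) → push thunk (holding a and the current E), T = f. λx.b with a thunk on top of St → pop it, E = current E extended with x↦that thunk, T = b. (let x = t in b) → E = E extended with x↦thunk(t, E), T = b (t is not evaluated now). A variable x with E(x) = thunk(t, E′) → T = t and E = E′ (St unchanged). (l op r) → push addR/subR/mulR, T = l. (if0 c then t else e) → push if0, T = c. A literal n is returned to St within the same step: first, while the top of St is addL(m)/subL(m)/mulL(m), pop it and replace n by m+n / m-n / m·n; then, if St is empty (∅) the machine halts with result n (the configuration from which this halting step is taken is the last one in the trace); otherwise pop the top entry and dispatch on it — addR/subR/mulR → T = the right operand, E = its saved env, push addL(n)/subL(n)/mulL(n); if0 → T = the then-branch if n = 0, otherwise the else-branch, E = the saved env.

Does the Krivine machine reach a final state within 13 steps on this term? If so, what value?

step 0: [T=(9 + ((λy. 7) 7)) | E=∅ | St=∅]
step 1: [T=9 | E=∅ | St=[addR]]
step 2: [T=((λy. 7) 7) | E=∅ | St=[addL(9)]]
step 3: [T=(λy. 7) | E=∅ | St=[thunk :: addL(9)]]
step 4: [T=7 | E={y↦thunk(7, ∅)} | St=[addL(9)]]
→ final value 16

Answer: 16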